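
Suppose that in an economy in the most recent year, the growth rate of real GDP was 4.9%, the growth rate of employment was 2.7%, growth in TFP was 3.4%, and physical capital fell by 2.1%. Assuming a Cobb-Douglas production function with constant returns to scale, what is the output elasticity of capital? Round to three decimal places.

0.250

gY = gA + α·gK + (1−α)·gL, so gY − gA − gL = α(gK − gL).
4.9 − 3.4 − 2.7 = α × (-2.1 − 2.7).
-1.2 = -4.8 α, so α = 0.25.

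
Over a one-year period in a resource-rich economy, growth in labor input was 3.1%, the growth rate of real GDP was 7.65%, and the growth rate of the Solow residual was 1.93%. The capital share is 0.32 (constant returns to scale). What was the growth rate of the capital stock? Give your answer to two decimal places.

The capital stock growth was 11.29%.

Labor's share = 1 − 0.32 = 0.68.
gY = gA + 0.68×3.1 + 0.32×g.
0.32×g = 7.65 − 1.93 − 2.108 = 3.612.
g = 3.612 / 0.32 = 11.2875%.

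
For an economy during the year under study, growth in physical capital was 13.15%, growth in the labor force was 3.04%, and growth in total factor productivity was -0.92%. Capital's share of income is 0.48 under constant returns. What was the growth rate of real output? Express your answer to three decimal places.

Real output grew 6.973%.

Labor's share = 1 − 0.48 = 0.52.
Physical capital: 0.48 × 13.15 = 6.312 pp.
The labor force: 0.52 × 3.04 = 1.5808 pp.
Output growth = -0.92 + 7.8928 = 6.9728%.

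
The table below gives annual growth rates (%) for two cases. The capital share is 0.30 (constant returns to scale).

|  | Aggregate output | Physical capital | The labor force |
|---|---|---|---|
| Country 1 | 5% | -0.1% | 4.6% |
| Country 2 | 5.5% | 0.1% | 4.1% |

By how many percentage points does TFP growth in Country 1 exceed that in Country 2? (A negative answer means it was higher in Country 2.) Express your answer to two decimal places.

Labor's share = 1 − 0.3 = 0.7.
Country 1: TFP = 5 + 0.03 − 3.22 = 1.81%.
Country 2: TFP = 5.5 − 0.03 − 2.87 = 2.6%.
Difference = 1.81 − (2.6) = -0.79 pp.

-0.79 percentage points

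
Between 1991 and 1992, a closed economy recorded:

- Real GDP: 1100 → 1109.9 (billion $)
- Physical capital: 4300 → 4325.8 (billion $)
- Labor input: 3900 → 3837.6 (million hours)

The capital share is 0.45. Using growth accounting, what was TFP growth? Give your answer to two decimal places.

TFP grew 1.51%.

Real GDP growth = (1109.9 − 1100) / 1100 = 0.9%.
Physical capital growth = (4325.8 − 4300) / 4300 = 0.6%.
Labor input growth = (3837.6 − 3900) / 3900 = -1.6%.
Labor's share = 1 − 0.45 = 0.55.
Physical capital: 0.45 × 0.6 = 0.27 pp.
Labor input: 0.55 × (-1.6) = -0.88 pp.
TFP growth = 0.9 + 0.61 = 1.51%.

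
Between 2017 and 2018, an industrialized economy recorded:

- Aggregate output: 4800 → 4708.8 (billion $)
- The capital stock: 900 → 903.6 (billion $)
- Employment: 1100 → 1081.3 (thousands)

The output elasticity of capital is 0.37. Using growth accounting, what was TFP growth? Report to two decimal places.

Aggregate output growth = (4708.8 − 4800) / 4800 = -1.9%.
The capital stock growth = (903.6 − 900) / 900 = 0.4%.
Employment growth = (1081.3 − 1100) / 1100 = -1.7%.
Labor's share = 1 − 0.37 = 0.63.
The capital stock: 0.37 × 0.4 = 0.148 pp.
Employment: 0.63 × (-1.7) = -1.071 pp.
TFP growth = -1.9 + 0.923 = -0.977%.

-0.98%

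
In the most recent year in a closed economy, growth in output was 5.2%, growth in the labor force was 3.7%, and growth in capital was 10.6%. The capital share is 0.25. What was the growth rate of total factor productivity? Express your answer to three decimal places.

-0.225%

Labor's share = 1 − 0.25 = 0.75.
Capital: 0.25 × 10.6 = 2.65 pp.
The labor force: 0.75 × 3.7 = 2.775 pp.
TFP growth = 5.2 − 5.425 = -0.225%.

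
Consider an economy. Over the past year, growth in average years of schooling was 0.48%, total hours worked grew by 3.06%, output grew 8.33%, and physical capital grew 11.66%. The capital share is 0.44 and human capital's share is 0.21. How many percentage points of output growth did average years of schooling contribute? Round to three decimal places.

Contribution = share × growth = 0.21 × 0.48 = 0.1008 pp.

0.101 pp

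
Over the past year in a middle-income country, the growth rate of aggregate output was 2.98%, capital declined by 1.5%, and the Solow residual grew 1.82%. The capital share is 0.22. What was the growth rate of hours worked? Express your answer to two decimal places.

Labor's share = 1 − 0.22 = 0.78.
gY = gA + 0.22×(-1.5) + 0.78×g.
0.78×g = 2.98 − 1.82 + 0.33 = 1.49.
g = 1.49 / 0.78 = 1.9103%.

1.91%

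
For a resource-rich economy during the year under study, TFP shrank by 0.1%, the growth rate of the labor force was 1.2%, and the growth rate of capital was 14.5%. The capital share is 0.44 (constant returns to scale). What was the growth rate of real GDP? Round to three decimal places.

Labor's share = 1 − 0.44 = 0.56.
Capital: 0.44 × 14.5 = 6.38 pp.
The labor force: 0.56 × 1.2 = 0.672 pp.
Output growth = -0.1 + 7.052 = 6.952%.

Real GDP growth was 6.952%.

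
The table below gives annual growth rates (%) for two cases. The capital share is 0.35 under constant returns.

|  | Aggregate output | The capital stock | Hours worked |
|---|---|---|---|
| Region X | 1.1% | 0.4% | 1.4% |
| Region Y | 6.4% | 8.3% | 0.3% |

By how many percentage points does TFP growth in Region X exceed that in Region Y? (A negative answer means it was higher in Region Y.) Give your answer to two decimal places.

-3.25 percentage points

Labor's share = 1 − 0.35 = 0.65.
Region X: TFP = 1.1 − 0.14 − 0.91 = 0.05%.
Region Y: TFP = 6.4 − 2.905 − 0.195 = 3.3%.
Difference = 0.05 − (3.3) = -3.25 pp.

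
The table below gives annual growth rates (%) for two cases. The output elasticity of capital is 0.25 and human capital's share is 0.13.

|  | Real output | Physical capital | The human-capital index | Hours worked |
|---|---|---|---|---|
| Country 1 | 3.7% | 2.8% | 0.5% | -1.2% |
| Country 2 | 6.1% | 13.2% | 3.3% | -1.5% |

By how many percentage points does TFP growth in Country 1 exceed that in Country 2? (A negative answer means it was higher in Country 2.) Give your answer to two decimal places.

0.38 percentage points

Labor's share = 1 − 0.25 − 0.13 = 0.62.
Country 1: TFP = 3.7 − 0.7 − 0.065 + 0.744 = 3.679%.
Country 2: TFP = 6.1 − 3.3 − 0.429 + 0.93 = 3.301%.
Difference = 3.679 − (3.301) = 0.378 pp.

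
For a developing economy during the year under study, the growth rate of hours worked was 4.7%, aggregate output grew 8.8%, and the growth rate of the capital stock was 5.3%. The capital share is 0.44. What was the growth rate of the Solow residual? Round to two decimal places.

The Solow residual grew 3.84%.

Labor's share = 1 − 0.44 = 0.56.
The capital stock: 0.44 × 5.3 = 2.332 pp.
Hours worked: 0.56 × 4.7 = 2.632 pp.
TFP growth = 8.8 − 4.964 = 3.836%.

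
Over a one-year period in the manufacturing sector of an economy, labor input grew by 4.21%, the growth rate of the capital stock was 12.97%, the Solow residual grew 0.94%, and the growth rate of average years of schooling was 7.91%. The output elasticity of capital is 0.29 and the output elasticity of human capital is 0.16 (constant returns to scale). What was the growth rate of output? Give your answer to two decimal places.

Labor's share = 1 − 0.29 − 0.16 = 0.55.
The capital stock: 0.29 × 12.97 = 3.7613 pp.
Average years of schooling: 0.16 × 7.91 = 1.2656 pp.
Labor input: 0.55 × 4.21 = 2.3155 pp.
Output growth = 0.94 + 7.3424 = 8.2824%.

Output grew 8.28%.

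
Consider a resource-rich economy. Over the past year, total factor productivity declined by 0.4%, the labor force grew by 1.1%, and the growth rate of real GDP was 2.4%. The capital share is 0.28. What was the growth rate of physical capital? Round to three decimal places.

Labor's share = 1 − 0.28 = 0.72.
gY = gA + 0.72×1.1 + 0.28×g.
0.28×g = 2.4 + 0.4 − 0.792 = 2.008.
g = 2.008 / 0.28 = 7.17143%.

Physical capital growth was 7.171%.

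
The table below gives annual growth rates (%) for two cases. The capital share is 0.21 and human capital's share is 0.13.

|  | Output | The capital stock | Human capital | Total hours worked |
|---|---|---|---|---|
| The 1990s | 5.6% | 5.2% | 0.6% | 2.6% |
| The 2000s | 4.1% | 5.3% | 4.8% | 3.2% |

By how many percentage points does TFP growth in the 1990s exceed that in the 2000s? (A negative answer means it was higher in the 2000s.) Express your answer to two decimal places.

2.46 percentage points

Labor's share = 1 − 0.21 − 0.13 = 0.66.
The 1990s: TFP = 5.6 − 1.092 − 0.078 − 1.716 = 2.714%.
The 2000s: TFP = 4.1 − 1.113 − 0.624 − 2.112 = 0.251%.
Difference = 2.714 − (0.251) = 2.463 pp.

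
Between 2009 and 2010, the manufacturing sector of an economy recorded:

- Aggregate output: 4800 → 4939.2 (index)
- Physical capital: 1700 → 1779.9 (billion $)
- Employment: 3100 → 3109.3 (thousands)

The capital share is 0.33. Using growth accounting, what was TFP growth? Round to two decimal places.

Aggregate output growth = (4939.2 − 4800) / 4800 = 2.9%.
Physical capital growth = (1779.9 − 1700) / 1700 = 4.7%.
Employment growth = (3109.3 − 3100) / 3100 = 0.3%.
Labor's share = 1 − 0.33 = 0.67.
Physical capital: 0.33 × 4.7 = 1.551 pp.
Employment: 0.67 × 0.3 = 0.201 pp.
TFP growth = 2.9 − 1.752 = 1.148%.

TFP grew 1.15%.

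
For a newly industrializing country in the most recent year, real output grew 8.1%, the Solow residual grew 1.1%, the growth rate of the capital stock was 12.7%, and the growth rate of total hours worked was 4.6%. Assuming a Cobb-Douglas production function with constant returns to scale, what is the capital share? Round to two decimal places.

gY = gA + α·gK + (1−α)·gL, so gY − gA − gL = α(gK − gL).
8.1 − 1.1 − 4.6 = α × (12.7 − 4.6).
2.4 = 8.1 α, so α = 0.2963.

0.30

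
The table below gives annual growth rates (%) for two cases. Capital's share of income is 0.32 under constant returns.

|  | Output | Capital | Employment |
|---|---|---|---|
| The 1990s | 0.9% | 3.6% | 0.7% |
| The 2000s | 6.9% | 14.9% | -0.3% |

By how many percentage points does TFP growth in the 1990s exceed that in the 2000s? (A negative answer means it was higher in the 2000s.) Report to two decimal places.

Labor's share = 1 − 0.32 = 0.68.
The 1990s: TFP = 0.9 − 1.152 − 0.476 = -0.728%.
The 2000s: TFP = 6.9 − 4.768 + 0.204 = 2.336%.
Difference = -0.728 − (2.336) = -3.064 pp.

-3.06 percentage points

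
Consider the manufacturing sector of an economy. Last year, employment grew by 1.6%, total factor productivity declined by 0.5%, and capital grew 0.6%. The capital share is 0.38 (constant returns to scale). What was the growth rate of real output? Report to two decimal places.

Labor's share = 1 − 0.38 = 0.62.
Capital: 0.38 × 0.6 = 0.228 pp.
Employment: 0.62 × 1.6 = 0.992 pp.
Output growth = -0.5 + 1.22 = 0.72%.

0.72%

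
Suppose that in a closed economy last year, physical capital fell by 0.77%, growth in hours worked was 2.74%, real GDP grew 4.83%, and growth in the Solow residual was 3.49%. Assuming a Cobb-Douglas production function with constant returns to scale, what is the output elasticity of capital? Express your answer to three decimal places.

gY = gA + α·gK + (1−α)·gL, so gY − gA − gL = α(gK − gL).
4.83 − 3.49 − 2.74 = α × (-0.77 − 2.74).
-1.4 = -3.51 α, so α = 0.39886.

The output elasticity of capital is 0.399.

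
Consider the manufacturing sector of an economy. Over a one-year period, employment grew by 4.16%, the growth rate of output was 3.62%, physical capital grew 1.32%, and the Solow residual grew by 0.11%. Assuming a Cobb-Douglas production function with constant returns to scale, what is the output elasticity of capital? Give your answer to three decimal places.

The output elasticity of capital is 0.229.

gY = gA + α·gK + (1−α)·gL, so gY − gA − gL = α(gK − gL).
3.62 − 0.11 − 4.16 = α × (1.32 − 4.16).
-0.65 = -2.84 α, so α = 0.22887.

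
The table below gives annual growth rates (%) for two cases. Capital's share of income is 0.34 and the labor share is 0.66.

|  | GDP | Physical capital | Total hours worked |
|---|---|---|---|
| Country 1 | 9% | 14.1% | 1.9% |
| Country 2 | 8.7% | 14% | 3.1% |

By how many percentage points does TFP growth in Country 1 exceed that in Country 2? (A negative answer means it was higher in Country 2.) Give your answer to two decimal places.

Labor's share = 1 − 0.34 = 0.66.
Country 1: TFP = 9 − 4.794 − 1.254 = 2.952%.
Country 2: TFP = 8.7 − 4.76 − 2.046 = 1.894%.
Difference = 2.952 − (1.894) = 1.058 pp.

1.06 percentage points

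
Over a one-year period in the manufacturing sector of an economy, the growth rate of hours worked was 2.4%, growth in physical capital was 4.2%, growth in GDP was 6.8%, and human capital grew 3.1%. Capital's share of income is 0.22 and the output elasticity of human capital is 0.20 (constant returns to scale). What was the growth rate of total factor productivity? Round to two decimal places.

Labor's share = 1 − 0.22 − 0.2 = 0.58.
Physical capital: 0.22 × 4.2 = 0.924 pp.
Human capital: 0.2 × 3.1 = 0.62 pp.
Hours worked: 0.58 × 2.4 = 1.392 pp.
TFP growth = 6.8 − 2.936 = 3.864%.

Total factor productivity growth was 3.86%.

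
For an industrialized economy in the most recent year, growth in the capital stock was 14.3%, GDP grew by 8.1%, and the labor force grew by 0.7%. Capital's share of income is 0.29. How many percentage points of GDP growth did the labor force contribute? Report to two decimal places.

Labor's share = 1 − 0.29 = 0.71.
Contribution = share × growth = 0.71 × 0.7 = 0.497 pp.

0.50 pp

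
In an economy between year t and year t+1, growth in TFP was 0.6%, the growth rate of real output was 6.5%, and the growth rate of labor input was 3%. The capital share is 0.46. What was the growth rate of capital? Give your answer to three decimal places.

Capital growth was 9.304%.

Labor's share = 1 − 0.46 = 0.54.
gY = gA + 0.54×3 + 0.46×g.
0.46×g = 6.5 − 0.6 − 1.62 = 4.28.
g = 4.28 / 0.46 = 9.30435%.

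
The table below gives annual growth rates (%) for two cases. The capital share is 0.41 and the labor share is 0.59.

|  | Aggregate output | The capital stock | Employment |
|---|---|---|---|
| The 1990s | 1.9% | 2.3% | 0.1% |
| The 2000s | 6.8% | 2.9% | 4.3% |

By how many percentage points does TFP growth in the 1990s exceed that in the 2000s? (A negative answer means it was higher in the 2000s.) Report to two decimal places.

Labor's share = 1 − 0.41 = 0.59.
The 1990s: TFP = 1.9 − 0.943 − 0.059 = 0.898%.
The 2000s: TFP = 6.8 − 1.189 − 2.537 = 3.074%.
Difference = 0.898 − (3.074) = -2.176 pp.

-2.18 percentage points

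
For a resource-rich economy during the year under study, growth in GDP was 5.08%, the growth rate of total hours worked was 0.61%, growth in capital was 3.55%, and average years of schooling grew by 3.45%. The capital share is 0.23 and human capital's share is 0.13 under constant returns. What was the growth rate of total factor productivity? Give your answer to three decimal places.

3.425%

Labor's share = 1 − 0.23 − 0.13 = 0.64.
Capital: 0.23 × 3.55 = 0.8165 pp.
Average years of schooling: 0.13 × 3.45 = 0.4485 pp.
Total hours worked: 0.64 × 0.61 = 0.3904 pp.
TFP growth = 5.08 − 1.6554 = 3.4246%.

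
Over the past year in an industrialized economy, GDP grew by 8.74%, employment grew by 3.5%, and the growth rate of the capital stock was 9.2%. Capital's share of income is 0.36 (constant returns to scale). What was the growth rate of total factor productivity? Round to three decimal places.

Labor's share = 1 − 0.36 = 0.64.
The capital stock: 0.36 × 9.2 = 3.312 pp.
Employment: 0.64 × 3.5 = 2.24 pp.
TFP growth = 8.74 − 5.552 = 3.188%.

3.188%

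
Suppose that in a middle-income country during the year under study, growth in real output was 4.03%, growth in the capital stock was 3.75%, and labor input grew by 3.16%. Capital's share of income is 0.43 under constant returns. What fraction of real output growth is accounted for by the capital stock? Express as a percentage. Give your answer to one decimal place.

The capital stock accounted for 40.0% of growth.

The capital stock contributed 0.43 × 3.75 = 1.6125 pp.
Share of growth = 1.6125 / 4.03 × 100 = 40.012%.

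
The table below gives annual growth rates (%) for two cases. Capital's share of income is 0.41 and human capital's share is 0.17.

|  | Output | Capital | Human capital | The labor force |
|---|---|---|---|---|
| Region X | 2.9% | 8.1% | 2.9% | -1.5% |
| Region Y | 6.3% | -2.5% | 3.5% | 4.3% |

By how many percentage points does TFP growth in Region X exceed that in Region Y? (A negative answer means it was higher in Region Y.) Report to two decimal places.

-5.21 percentage points

Labor's share = 1 − 0.41 − 0.17 = 0.42.
Region X: TFP = 2.9 − 3.321 − 0.493 + 0.63 = -0.284%.
Region Y: TFP = 6.3 + 1.025 − 0.595 − 1.806 = 4.924%.
Difference = -0.284 − (4.924) = -5.208 pp.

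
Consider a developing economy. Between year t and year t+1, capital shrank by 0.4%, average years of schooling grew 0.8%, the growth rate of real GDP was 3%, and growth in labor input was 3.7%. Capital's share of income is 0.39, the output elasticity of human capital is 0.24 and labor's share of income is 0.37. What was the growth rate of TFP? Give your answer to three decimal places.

1.595%

Labor's share = 1 − 0.39 − 0.24 = 0.37.
Capital: 0.39 × (-0.4) = -0.156 pp.
Average years of schooling: 0.24 × 0.8 = 0.192 pp.
Labor input: 0.37 × 3.7 = 1.369 pp.
TFP growth = 3 − 1.405 = 1.595%.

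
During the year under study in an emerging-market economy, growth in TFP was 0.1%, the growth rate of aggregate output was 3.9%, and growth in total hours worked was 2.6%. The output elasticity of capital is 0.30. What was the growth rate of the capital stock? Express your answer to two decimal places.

6.60%

Labor's share = 1 − 0.3 = 0.7.
gY = gA + 0.7×2.6 + 0.3×g.
0.3×g = 3.9 − 0.1 − 1.82 = 1.98.
g = 1.98 / 0.3 = 6.6%.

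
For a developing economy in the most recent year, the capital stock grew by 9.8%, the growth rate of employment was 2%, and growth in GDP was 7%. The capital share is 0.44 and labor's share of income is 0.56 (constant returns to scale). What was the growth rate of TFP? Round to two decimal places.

1.57%

Labor's share = 1 − 0.44 = 0.56.
The capital stock: 0.44 × 9.8 = 4.312 pp.
Employment: 0.56 × 2 = 1.12 pp.
TFP growth = 7 − 5.432 = 1.568%.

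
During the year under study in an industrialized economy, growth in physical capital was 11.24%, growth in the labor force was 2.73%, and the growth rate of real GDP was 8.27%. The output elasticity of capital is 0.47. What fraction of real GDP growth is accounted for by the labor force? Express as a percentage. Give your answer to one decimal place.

Labor's share = 1 − 0.47 = 0.53.
The labor force contributed 0.53 × 2.73 = 1.4469 pp.
Share of growth = 1.4469 / 8.27 × 100 = 17.496%.

The labor force accounted for 17.5% of growth.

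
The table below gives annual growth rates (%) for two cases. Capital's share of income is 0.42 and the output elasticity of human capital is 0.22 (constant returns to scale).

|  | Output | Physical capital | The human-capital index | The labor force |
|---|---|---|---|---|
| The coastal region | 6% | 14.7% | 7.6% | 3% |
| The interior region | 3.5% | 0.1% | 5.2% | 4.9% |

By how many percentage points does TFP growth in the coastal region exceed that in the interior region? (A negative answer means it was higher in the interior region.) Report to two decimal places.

Labor's share = 1 − 0.42 − 0.22 = 0.36.
The coastal region: TFP = 6 − 6.174 − 1.672 − 1.08 = -2.926%.
The interior region: TFP = 3.5 − 0.042 − 1.144 − 1.764 = 0.55%.
Difference = -2.926 − (0.55) = -3.476 pp.

-3.48 percentage points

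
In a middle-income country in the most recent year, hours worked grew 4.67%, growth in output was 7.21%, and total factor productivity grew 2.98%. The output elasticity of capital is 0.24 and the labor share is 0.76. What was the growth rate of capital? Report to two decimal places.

Labor's share = 1 − 0.24 = 0.76.
gY = gA + 0.76×4.67 + 0.24×g.
0.24×g = 7.21 − 2.98 − 3.5492 = 0.6808.
g = 0.6808 / 0.24 = 2.8367%.

Capital grew 2.84%.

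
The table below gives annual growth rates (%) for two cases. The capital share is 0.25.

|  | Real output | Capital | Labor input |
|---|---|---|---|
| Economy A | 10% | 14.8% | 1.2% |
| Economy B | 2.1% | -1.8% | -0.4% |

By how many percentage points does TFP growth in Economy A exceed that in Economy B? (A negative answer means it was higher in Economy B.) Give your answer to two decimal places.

2.55 percentage points

Labor's share = 1 − 0.25 = 0.75.
Economy A: TFP = 10 − 3.7 − 0.9 = 5.4%.
Economy B: TFP = 2.1 + 0.45 + 0.3 = 2.85%.
Difference = 5.4 − (2.85) = 2.55 pp.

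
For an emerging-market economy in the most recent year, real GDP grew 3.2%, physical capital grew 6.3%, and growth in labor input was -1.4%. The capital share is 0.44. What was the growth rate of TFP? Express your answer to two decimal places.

TFP growth was 1.21%.

Labor's share = 1 − 0.44 = 0.56.
Physical capital: 0.44 × 6.3 = 2.772 pp.
Labor input: 0.56 × (-1.4) = -0.784 pp.
TFP growth = 3.2 − 1.988 = 1.212%.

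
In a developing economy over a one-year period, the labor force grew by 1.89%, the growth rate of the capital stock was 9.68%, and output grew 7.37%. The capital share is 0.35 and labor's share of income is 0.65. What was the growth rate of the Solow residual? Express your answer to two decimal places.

Labor's share = 1 − 0.35 = 0.65.
The capital stock: 0.35 × 9.68 = 3.388 pp.
The labor force: 0.65 × 1.89 = 1.2285 pp.
TFP growth = 7.37 − 4.6165 = 2.7535%.

2.75%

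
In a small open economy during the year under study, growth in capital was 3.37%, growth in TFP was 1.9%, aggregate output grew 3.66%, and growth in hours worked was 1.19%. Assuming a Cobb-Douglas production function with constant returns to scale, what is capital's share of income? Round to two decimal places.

gY = gA + α·gK + (1−α)·gL, so gY − gA − gL = α(gK − gL).
3.66 − 1.9 − 1.19 = α × (3.37 − 1.19).
0.57 = 2.18 α, so α = 0.2615.

α = 0.26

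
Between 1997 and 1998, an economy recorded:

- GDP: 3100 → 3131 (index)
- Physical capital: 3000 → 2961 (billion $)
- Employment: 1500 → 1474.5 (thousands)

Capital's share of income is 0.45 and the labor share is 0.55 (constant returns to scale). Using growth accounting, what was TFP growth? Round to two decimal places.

TFP growth was 2.52%.

GDP growth = (3131 − 3100) / 3100 = 1%.
Physical capital growth = (2961 − 3000) / 3000 = -1.3%.
Employment growth = (1474.5 − 1500) / 1500 = -1.7%.
Labor's share = 1 − 0.45 = 0.55.
Physical capital: 0.45 × (-1.3) = -0.585 pp.
Employment: 0.55 × (-1.7) = -0.935 pp.
TFP growth = 1 + 1.52 = 2.52%.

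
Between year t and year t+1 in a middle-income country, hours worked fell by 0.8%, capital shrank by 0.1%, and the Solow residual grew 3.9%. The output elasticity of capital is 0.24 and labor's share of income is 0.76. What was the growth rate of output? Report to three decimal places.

Labor's share = 1 − 0.24 = 0.76.
Capital: 0.24 × (-0.1) = -0.024 pp.
Hours worked: 0.76 × (-0.8) = -0.608 pp.
Output growth = 3.9 + (-0.632) = 3.268%.

3.268%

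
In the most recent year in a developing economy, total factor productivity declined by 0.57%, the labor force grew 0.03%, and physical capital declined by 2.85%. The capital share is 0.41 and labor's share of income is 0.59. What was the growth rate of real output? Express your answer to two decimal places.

Labor's share = 1 − 0.41 = 0.59.
Physical capital: 0.41 × (-2.85) = -1.1685 pp.
The labor force: 0.59 × 0.03 = 0.0177 pp.
Output growth = -0.57 + (-1.1508) = -1.7208%.

-1.72%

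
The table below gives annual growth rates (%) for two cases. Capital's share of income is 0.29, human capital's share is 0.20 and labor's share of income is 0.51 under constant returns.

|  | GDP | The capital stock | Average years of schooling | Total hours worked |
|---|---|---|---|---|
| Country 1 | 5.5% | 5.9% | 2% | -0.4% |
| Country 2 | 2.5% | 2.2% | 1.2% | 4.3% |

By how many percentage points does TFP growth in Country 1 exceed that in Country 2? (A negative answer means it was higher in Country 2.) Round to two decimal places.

Labor's share = 1 − 0.29 − 0.2 = 0.51.
Country 1: TFP = 5.5 − 1.711 − 0.4 + 0.204 = 3.593%.
Country 2: TFP = 2.5 − 0.638 − 0.24 − 2.193 = -0.571%.
Difference = 3.593 − (-0.571) = 4.164 pp.

4.16 percentage points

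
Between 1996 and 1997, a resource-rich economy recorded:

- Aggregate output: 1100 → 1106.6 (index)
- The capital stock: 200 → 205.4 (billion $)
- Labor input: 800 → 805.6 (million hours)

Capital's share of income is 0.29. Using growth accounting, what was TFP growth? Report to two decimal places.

Aggregate output growth = (1106.6 − 1100) / 1100 = 0.6%.
The capital stock growth = (205.4 − 200) / 200 = 2.7%.
Labor input growth = (805.6 − 800) / 800 = 0.7%.
Labor's share = 1 − 0.29 = 0.71.
The capital stock: 0.29 × 2.7 = 0.783 pp.
Labor input: 0.71 × 0.7 = 0.497 pp.
TFP growth = 0.6 − 1.28 = -0.68%.

-0.68%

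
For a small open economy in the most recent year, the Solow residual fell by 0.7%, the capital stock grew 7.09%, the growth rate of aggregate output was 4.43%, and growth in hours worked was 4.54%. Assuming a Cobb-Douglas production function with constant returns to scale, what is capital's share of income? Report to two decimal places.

gY = gA + α·gK + (1−α)·gL, so gY − gA − gL = α(gK − gL).
4.43 + 0.7 − 4.54 = α × (7.09 − 4.54).
0.59 = 2.55 α, so α = 0.2314.

0.23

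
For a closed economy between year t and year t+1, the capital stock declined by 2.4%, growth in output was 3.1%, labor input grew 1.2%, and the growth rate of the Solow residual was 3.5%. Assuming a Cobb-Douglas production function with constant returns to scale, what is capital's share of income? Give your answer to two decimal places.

gY = gA + α·gK + (1−α)·gL, so gY − gA − gL = α(gK − gL).
3.1 − 3.5 − 1.2 = α × (-2.4 − 1.2).
-1.6 = -3.6 α, so α = 0.4444.

Capital's share of income is 0.44.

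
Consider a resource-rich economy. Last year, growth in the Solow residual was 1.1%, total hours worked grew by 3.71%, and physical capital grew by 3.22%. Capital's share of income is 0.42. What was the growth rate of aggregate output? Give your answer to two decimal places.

Labor's share = 1 − 0.42 = 0.58.
Physical capital: 0.42 × 3.22 = 1.3524 pp.
Total hours worked: 0.58 × 3.71 = 2.1518 pp.
Output growth = 1.1 + 3.5042 = 4.6042%.

4.60%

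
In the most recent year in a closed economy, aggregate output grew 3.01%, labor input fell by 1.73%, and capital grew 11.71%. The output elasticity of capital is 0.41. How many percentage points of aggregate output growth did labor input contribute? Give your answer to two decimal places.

Labor's share = 1 − 0.41 = 0.59.
Contribution = share × growth = 0.59 × (-1.73) = -1.0207 pp.

-1.02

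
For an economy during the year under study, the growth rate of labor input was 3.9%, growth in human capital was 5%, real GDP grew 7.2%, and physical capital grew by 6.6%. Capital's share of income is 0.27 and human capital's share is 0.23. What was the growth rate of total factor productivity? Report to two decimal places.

Labor's share = 1 − 0.27 − 0.23 = 0.5.
Physical capital: 0.27 × 6.6 = 1.782 pp.
Human capital: 0.23 × 5 = 1.15 pp.
Labor input: 0.5 × 3.9 = 1.95 pp.
TFP growth = 7.2 − 4.882 = 2.318%.

Total factor productivity grew 2.32%.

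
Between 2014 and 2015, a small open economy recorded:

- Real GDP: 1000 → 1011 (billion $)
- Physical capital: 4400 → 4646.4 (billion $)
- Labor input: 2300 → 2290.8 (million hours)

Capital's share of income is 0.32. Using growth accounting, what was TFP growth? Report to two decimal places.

Real GDP growth = (1011 − 1000) / 1000 = 1.1%.
Physical capital growth = (4646.4 − 4400) / 4400 = 5.6%.
Labor input growth = (2290.8 − 2300) / 2300 = -0.4%.
Labor's share = 1 − 0.32 = 0.68.
Physical capital: 0.32 × 5.6 = 1.792 pp.
Labor input: 0.68 × (-0.4) = -0.272 pp.
TFP growth = 1.1 − 1.52 = -0.42%.

-0.42%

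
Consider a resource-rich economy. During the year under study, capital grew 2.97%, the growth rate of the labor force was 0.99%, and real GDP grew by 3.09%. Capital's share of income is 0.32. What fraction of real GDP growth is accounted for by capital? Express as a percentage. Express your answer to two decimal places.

Capital contributed 0.32 × 2.97 = 0.9504 pp.
Share of growth = 0.9504 / 3.09 × 100 = 30.7573%.

Capital accounted for 30.76% of growth.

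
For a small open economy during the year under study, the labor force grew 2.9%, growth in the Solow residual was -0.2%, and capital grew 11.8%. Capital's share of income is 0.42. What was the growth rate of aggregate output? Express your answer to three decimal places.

Labor's share = 1 − 0.42 = 0.58.
Capital: 0.42 × 11.8 = 4.956 pp.
The labor force: 0.58 × 2.9 = 1.682 pp.
Output growth = -0.2 + 6.638 = 6.438%.

Aggregate output growth was 6.438%.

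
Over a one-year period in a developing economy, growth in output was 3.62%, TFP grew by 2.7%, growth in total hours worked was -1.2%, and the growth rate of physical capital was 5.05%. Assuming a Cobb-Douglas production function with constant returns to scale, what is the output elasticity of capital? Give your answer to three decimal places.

0.339

gY = gA + α·gK + (1−α)·gL, so gY − gA − gL = α(gK − gL).
3.62 − 2.7 + 1.2 = α × (5.05 − (-1.2)).
2.12 = 6.25 α, so α = 0.3392.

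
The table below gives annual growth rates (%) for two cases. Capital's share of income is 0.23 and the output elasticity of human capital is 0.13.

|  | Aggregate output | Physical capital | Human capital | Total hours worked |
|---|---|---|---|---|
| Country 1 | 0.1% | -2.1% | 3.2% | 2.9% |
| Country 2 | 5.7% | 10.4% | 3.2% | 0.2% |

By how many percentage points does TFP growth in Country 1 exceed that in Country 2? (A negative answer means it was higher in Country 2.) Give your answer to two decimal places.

Labor's share = 1 − 0.23 − 0.13 = 0.64.
Country 1: TFP = 0.1 + 0.483 − 0.416 − 1.856 = -1.689%.
Country 2: TFP = 5.7 − 2.392 − 0.416 − 0.128 = 2.764%.
Difference = -1.689 − (2.764) = -4.453 pp.

-4.45 percentage points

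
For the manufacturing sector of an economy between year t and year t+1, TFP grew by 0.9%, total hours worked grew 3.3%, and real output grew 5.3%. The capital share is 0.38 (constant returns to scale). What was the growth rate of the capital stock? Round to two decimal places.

Labor's share = 1 − 0.38 = 0.62.
gY = gA + 0.62×3.3 + 0.38×g.
0.38×g = 5.3 − 0.9 − 2.046 = 2.354.
g = 2.354 / 0.38 = 6.1947%.

The capital stock growth was 6.19%.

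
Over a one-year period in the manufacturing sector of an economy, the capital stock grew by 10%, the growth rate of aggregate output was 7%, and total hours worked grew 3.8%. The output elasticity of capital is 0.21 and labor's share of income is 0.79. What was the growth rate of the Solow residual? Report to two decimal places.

1.90%

Labor's share = 1 − 0.21 = 0.79.
The capital stock: 0.21 × 10 = 2.1 pp.
Total hours worked: 0.79 × 3.8 = 3.002 pp.
TFP growth = 7 − 5.102 = 1.898%.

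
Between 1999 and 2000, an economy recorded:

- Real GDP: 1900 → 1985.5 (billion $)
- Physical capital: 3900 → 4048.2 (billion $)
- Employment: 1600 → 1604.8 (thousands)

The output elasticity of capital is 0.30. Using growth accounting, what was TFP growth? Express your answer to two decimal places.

TFP growth was 3.15%.

Real GDP growth = (1985.5 − 1900) / 1900 = 4.5%.
Physical capital growth = (4048.2 − 3900) / 3900 = 3.8%.
Employment growth = (1604.8 − 1600) / 1600 = 0.3%.
Labor's share = 1 − 0.3 = 0.7.
Physical capital: 0.3 × 3.8 = 1.14 pp.
Employment: 0.7 × 0.3 = 0.21 pp.
TFP growth = 4.5 − 1.35 = 3.15%.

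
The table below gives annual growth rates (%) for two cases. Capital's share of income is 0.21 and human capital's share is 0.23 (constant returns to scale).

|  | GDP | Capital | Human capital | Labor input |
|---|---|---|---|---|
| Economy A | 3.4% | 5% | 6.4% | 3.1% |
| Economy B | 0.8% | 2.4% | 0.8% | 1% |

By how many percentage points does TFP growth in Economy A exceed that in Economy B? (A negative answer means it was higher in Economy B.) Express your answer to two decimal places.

Labor's share = 1 − 0.21 − 0.23 = 0.56.
Economy A: TFP = 3.4 − 1.05 − 1.472 − 1.736 = -0.858%.
Economy B: TFP = 0.8 − 0.504 − 0.184 − 0.56 = -0.448%.
Difference = -0.858 − (-0.448) = -0.41 pp.

-0.41 percentage points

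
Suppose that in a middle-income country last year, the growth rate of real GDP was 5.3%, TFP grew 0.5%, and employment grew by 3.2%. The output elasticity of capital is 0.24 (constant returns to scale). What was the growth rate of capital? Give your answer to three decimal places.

Labor's share = 1 − 0.24 = 0.76.
gY = gA + 0.76×3.2 + 0.24×g.
0.24×g = 5.3 − 0.5 − 2.432 = 2.368.
g = 2.368 / 0.24 = 9.86667%.

9.867%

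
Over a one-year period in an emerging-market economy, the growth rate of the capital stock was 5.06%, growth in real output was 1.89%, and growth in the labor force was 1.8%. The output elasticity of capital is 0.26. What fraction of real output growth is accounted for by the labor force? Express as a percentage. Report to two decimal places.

70.48%

Labor's share = 1 − 0.26 = 0.74.
The labor force contributed 0.74 × 1.8 = 1.332 pp.
Share of growth = 1.332 / 1.89 × 100 = 70.4762%.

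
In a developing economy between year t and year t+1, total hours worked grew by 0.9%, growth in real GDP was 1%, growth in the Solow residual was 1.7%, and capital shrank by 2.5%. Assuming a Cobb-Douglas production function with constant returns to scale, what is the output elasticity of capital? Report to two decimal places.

α = 0.47

gY = gA + α·gK + (1−α)·gL, so gY − gA − gL = α(gK − gL).
1 − 1.7 − 0.9 = α × (-2.5 − 0.9).
-1.6 = -3.4 α, so α = 0.4706.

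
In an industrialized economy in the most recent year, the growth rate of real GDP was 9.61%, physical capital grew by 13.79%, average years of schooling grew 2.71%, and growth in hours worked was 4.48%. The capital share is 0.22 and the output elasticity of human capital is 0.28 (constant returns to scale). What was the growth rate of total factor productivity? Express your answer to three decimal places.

Labor's share = 1 − 0.22 − 0.28 = 0.5.
Physical capital: 0.22 × 13.79 = 3.0338 pp.
Average years of schooling: 0.28 × 2.71 = 0.7588 pp.
Hours worked: 0.5 × 4.48 = 2.24 pp.
TFP growth = 9.61 − 6.0326 = 3.5774%.

Total factor productivity growth was 3.577%.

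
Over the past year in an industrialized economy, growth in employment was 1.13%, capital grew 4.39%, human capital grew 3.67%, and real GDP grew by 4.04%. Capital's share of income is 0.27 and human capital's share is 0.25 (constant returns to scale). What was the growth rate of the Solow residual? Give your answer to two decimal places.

Labor's share = 1 − 0.27 − 0.25 = 0.48.
Capital: 0.27 × 4.39 = 1.1853 pp.
Human capital: 0.25 × 3.67 = 0.9175 pp.
Employment: 0.48 × 1.13 = 0.5424 pp.
TFP growth = 4.04 − 2.6452 = 1.3948%.

The Solow residual growth was 1.39%.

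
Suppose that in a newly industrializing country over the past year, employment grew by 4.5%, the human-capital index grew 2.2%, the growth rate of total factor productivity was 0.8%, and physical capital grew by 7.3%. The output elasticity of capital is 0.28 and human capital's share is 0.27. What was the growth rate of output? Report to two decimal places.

Labor's share = 1 − 0.28 − 0.27 = 0.45.
Physical capital: 0.28 × 7.3 = 2.044 pp.
The human-capital index: 0.27 × 2.2 = 0.594 pp.
Employment: 0.45 × 4.5 = 2.025 pp.
Output growth = 0.8 + 4.663 = 5.463%.

Output grew 5.46%.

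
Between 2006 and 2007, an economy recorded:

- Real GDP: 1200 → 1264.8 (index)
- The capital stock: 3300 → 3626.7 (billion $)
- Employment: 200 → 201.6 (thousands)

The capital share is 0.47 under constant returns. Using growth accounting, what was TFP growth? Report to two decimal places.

Real GDP growth = (1264.8 − 1200) / 1200 = 5.4%.
The capital stock growth = (3626.7 − 3300) / 3300 = 9.9%.
Employment growth = (201.6 − 200) / 200 = 0.8%.
Labor's share = 1 − 0.47 = 0.53.
The capital stock: 0.47 × 9.9 = 4.653 pp.
Employment: 0.53 × 0.8 = 0.424 pp.
TFP growth = 5.4 − 5.077 = 0.323%.

0.32%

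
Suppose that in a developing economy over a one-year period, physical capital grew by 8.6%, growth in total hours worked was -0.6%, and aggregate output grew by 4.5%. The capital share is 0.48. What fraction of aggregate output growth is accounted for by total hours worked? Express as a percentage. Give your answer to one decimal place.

Total hours worked accounted for -6.9% of growth.

Labor's share = 1 − 0.48 = 0.52.
Total hours worked contributed 0.52 × (-0.6) = -0.312 pp.
Share of growth = -0.312 / 4.5 × 100 = -6.933%.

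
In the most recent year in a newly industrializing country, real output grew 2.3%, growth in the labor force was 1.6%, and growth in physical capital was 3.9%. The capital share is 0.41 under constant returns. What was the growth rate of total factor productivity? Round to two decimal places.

-0.24%

Labor's share = 1 − 0.41 = 0.59.
Physical capital: 0.41 × 3.9 = 1.599 pp.
The labor force: 0.59 × 1.6 = 0.944 pp.
TFP growth = 2.3 − 2.543 = -0.243%.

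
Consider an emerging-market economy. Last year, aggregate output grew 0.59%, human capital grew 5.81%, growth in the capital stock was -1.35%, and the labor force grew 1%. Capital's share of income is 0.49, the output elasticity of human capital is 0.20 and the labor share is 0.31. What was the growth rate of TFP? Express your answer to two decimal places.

-0.22%

Labor's share = 1 − 0.49 − 0.2 = 0.31.
The capital stock: 0.49 × (-1.35) = -0.6615 pp.
Human capital: 0.2 × 5.81 = 1.162 pp.
The labor force: 0.31 × 1 = 0.31 pp.
TFP growth = 0.59 − 0.8105 = -0.2205%.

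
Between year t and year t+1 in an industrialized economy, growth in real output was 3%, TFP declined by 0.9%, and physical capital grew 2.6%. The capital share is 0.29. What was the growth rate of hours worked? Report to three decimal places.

4.431%

Labor's share = 1 − 0.29 = 0.71.
gY = gA + 0.29×2.6 + 0.71×g.
0.71×g = 3 + 0.9 − 0.754 = 3.146.
g = 3.146 / 0.71 = 4.43099%.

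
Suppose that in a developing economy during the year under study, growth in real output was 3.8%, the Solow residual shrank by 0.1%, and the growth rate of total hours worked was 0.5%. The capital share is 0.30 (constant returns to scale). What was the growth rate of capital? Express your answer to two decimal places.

Labor's share = 1 − 0.3 = 0.7.
gY = gA + 0.7×0.5 + 0.3×g.
0.3×g = 3.8 + 0.1 − 0.35 = 3.55.
g = 3.55 / 0.3 = 11.8333%.

11.83%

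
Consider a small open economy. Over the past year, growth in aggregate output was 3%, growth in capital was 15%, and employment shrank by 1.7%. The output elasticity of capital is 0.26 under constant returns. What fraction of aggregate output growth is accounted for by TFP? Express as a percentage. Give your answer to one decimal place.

Labor's share = 1 − 0.26 = 0.74.
Capital: 0.26 × 15 = 3.9 pp.
Employment: 0.74 × (-1.7) = -1.258 pp.
TFP growth = 3 − 2.642 = 0.358%.
TFP share of growth = 0.358 / 3 × 100 = 11.933%.

TFP accounted for 11.9% of growth.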